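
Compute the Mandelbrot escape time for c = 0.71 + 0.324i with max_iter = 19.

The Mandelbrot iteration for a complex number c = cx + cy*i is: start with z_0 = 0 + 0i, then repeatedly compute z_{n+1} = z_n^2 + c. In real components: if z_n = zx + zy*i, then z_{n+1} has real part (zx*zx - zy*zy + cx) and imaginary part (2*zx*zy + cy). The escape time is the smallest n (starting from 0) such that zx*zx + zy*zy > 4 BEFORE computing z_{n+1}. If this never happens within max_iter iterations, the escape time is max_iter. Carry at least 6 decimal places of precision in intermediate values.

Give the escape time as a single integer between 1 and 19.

Answer: 3

Derivation:
z_0 = 0 + 0i, c = 0.7100 + 0.3240i
Iter 1: z = 0.7100 + 0.3240i, |z|^2 = 0.6091
Iter 2: z = 1.1091 + 0.7841i, |z|^2 = 1.8449
Iter 3: z = 1.3254 + 2.0633i, |z|^2 = 6.0138
Escaped at iteration 3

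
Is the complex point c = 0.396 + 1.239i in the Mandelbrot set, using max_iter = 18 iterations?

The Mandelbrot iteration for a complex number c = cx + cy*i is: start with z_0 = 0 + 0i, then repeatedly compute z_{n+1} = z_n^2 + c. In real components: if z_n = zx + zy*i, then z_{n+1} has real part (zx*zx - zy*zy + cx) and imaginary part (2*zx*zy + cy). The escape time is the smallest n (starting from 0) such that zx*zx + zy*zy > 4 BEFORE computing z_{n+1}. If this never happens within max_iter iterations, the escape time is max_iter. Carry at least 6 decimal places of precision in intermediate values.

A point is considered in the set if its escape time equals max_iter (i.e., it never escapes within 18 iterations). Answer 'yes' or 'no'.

z_0 = 0 + 0i, c = 0.3960 + 1.2390i
Iter 1: z = 0.3960 + 1.2390i, |z|^2 = 1.6919
Iter 2: z = -0.9823 + 2.2203i, |z|^2 = 5.8946
Escaped at iteration 2

Answer: no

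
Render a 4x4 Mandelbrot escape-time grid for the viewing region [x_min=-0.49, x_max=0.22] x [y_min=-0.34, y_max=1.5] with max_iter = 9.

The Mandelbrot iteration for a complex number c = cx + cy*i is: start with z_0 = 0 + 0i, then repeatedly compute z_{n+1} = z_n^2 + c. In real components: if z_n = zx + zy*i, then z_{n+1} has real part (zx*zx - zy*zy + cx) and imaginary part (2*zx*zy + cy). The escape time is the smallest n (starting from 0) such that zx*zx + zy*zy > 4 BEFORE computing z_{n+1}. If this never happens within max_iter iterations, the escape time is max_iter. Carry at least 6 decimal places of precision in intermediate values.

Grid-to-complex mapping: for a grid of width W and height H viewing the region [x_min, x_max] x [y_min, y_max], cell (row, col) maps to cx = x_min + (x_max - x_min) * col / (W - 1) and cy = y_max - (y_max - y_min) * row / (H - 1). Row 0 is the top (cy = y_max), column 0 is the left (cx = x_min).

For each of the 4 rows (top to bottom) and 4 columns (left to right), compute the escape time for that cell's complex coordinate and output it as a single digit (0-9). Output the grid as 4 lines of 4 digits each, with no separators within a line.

Answer: 2222
4984
9999
9999

Derivation:
(row=0, col=0): c = -0.4900 + 1.5000i → escape time 2
(row=0, col=1): c = -0.2533 + 1.5000i → escape time 2
(row=0, col=2): c = -0.0167 + 1.5000i → escape time 2
(row=0, col=3): c = 0.2200 + 1.5000i → escape time 2
(row=1, col=0): c = -0.4900 + 0.8867i → escape time 4
(row=1, col=1): c = -0.2533 + 0.8867i → escape time 9
(row=1, col=2): c = -0.0167 + 0.8867i → escape time 8
(row=1, col=3): c = 0.2200 + 0.8867i → escape time 4
(row=2, col=0): c = -0.4900 + 0.2733i → escape time 9
(row=2, col=1): c = -0.2533 + 0.2733i → escape time 9
(row=2, col=2): c = -0.0167 + 0.2733i → escape time 9
(row=2, col=3): c = 0.2200 + 0.2733i → escape time 9
(row=3, col=0): c = -0.4900 + -0.3400i → escape time 9
(row=3, col=1): c = -0.2533 + -0.3400i → escape time 9
(row=3, col=2): c = -0.0167 + -0.3400i → escape time 9
(row=3, col=3): c = 0.2200 + -0.3400i → escape time 9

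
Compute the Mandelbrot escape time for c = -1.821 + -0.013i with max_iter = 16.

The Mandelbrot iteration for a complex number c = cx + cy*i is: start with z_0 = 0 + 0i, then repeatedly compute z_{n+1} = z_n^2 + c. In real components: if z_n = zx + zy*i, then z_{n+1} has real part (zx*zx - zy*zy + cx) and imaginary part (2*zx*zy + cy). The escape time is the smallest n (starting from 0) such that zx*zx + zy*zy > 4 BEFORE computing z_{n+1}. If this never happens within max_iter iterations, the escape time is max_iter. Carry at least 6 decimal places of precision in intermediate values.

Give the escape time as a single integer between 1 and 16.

z_0 = 0 + 0i, c = -1.8210 + -0.0130i
Iter 1: z = -1.8210 + -0.0130i, |z|^2 = 3.3162
Iter 2: z = 1.4949 + 0.0343i, |z|^2 = 2.2358
Iter 3: z = 0.4125 + 0.0897i, |z|^2 = 0.1782
Iter 4: z = -1.6589 + 0.0610i, |z|^2 = 2.7557
Iter 5: z = 0.9273 + -0.2153i, |z|^2 = 0.9062
Iter 6: z = -1.0075 + -0.4124i, |z|^2 = 1.1851
Iter 7: z = -0.9760 + 0.8179i, |z|^2 = 1.6215
Iter 8: z = -1.5374 + -1.6095i, |z|^2 = 4.9542
Escaped at iteration 8

Answer: 8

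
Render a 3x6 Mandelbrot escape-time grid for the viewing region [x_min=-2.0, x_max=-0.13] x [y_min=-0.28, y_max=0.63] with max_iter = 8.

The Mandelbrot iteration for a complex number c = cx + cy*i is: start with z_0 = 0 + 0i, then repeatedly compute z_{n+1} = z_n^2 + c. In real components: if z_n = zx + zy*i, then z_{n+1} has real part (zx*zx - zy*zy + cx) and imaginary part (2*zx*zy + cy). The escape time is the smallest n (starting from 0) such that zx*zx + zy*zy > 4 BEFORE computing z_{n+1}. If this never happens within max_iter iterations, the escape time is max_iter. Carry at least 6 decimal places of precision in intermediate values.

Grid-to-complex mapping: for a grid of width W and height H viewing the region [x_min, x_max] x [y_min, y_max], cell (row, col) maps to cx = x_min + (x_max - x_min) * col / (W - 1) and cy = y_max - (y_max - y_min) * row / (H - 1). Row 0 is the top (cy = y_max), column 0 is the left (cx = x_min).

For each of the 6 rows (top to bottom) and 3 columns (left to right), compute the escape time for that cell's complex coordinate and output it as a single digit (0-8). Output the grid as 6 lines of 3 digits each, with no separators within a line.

Answer: 148
158
188
188
188
188

Derivation:
(row=0, col=0): c = -2.0000 + 0.6300i → escape time 1
(row=0, col=1): c = -1.0650 + 0.6300i → escape time 4
(row=0, col=2): c = -0.1300 + 0.6300i → escape time 8
(row=1, col=0): c = -2.0000 + 0.4480i → escape time 1
(row=1, col=1): c = -1.0650 + 0.4480i → escape time 5
(row=1, col=2): c = -0.1300 + 0.4480i → escape time 8
(row=2, col=0): c = -2.0000 + 0.2660i → escape time 1
(row=2, col=1): c = -1.0650 + 0.2660i → escape time 8
(row=2, col=2): c = -0.1300 + 0.2660i → escape time 8
(row=3, col=0): c = -2.0000 + 0.0840i → escape time 1
(row=3, col=1): c = -1.0650 + 0.0840i → escape time 8
(row=3, col=2): c = -0.1300 + 0.0840i → escape time 8
(row=4, col=0): c = -2.0000 + -0.0980i → escape time 1
(row=4, col=1): c = -1.0650 + -0.0980i → escape time 8
(row=4, col=2): c = -0.1300 + -0.0980i → escape time 8
(row=5, col=0): c = -2.0000 + -0.2800i → escape time 1
(row=5, col=1): c = -1.0650 + -0.2800i → escape time 8
(row=5, col=2): c = -0.1300 + -0.2800i → escape time 8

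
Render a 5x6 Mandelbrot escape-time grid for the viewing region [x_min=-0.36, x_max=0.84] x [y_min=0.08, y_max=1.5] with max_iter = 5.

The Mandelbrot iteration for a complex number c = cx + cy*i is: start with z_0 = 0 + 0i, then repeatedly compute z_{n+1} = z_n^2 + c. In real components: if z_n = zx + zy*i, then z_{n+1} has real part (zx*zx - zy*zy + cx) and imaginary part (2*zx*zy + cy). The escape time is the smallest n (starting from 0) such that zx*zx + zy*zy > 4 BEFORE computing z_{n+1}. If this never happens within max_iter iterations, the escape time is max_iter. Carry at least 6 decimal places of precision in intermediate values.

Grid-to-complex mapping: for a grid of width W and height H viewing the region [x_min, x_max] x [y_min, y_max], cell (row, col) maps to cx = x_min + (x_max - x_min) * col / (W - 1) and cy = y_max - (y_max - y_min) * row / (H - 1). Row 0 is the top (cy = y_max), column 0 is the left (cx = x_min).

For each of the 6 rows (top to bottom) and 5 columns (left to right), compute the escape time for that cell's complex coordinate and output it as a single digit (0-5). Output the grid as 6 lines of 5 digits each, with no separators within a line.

Answer: 22222
33222
55432
55532
55543
55543

Derivation:
(row=0, col=0): c = -0.3600 + 1.5000i → escape time 2
(row=0, col=1): c = -0.0600 + 1.5000i → escape time 2
(row=0, col=2): c = 0.2400 + 1.5000i → escape time 2
(row=0, col=3): c = 0.5400 + 1.5000i → escape time 2
(row=0, col=4): c = 0.8400 + 1.5000i → escape time 2
(row=1, col=0): c = -0.3600 + 1.2160i → escape time 3
(row=1, col=1): c = -0.0600 + 1.2160i → escape time 3
(row=1, col=2): c = 0.2400 + 1.2160i → escape time 2
(row=1, col=3): c = 0.5400 + 1.2160i → escape time 2
(row=1, col=4): c = 0.8400 + 1.2160i → escape time 2
(row=2, col=0): c = -0.3600 + 0.9320i → escape time 5
(row=2, col=1): c = -0.0600 + 0.9320i → escape time 5
(row=2, col=2): c = 0.2400 + 0.9320i → escape time 4
(row=2, col=3): c = 0.5400 + 0.9320i → escape time 3
(row=2, col=4): c = 0.8400 + 0.9320i → escape time 2
(row=3, col=0): c = -0.3600 + 0.6480i → escape time 5
(row=3, col=1): c = -0.0600 + 0.6480i → escape time 5
(row=3, col=2): c = 0.2400 + 0.6480i → escape time 5
(row=3, col=3): c = 0.5400 + 0.6480i → escape time 3
(row=3, col=4): c = 0.8400 + 0.6480i → escape time 2
(row=4, col=0): c = -0.3600 + 0.3640i → escape time 5
(row=4, col=1): c = -0.0600 + 0.3640i → escape time 5
(row=4, col=2): c = 0.2400 + 0.3640i → escape time 5
(row=4, col=3): c = 0.5400 + 0.3640i → escape time 4
(row=4, col=4): c = 0.8400 + 0.3640i → escape time 3
(row=5, col=0): c = -0.3600 + 0.0800i → escape time 5
(row=5, col=1): c = -0.0600 + 0.0800i → escape time 5
(row=5, col=2): c = 0.2400 + 0.0800i → escape time 5
(row=5, col=3): c = 0.5400 + 0.0800i → escape time 4
(row=5, col=4): c = 0.8400 + 0.0800i → escape time 3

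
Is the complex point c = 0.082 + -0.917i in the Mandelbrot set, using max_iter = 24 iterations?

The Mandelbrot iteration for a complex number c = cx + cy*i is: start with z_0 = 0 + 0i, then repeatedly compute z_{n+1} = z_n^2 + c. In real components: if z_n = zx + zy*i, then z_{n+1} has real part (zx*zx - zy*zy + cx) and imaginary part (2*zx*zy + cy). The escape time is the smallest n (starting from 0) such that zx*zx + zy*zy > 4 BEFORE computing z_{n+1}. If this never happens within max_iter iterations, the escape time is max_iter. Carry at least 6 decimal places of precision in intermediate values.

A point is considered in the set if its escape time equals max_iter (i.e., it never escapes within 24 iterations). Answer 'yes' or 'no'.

Answer: no

Derivation:
z_0 = 0 + 0i, c = 0.0820 + -0.9170i
Iter 1: z = 0.0820 + -0.9170i, |z|^2 = 0.8476
Iter 2: z = -0.7522 + -1.0674i, |z|^2 = 1.7051
Iter 3: z = -0.4916 + 0.6887i, |z|^2 = 0.7159
Iter 4: z = -0.1507 + -1.5941i, |z|^2 = 2.5638
Iter 5: z = -2.4364 + -0.4366i, |z|^2 = 6.1267
Escaped at iteration 5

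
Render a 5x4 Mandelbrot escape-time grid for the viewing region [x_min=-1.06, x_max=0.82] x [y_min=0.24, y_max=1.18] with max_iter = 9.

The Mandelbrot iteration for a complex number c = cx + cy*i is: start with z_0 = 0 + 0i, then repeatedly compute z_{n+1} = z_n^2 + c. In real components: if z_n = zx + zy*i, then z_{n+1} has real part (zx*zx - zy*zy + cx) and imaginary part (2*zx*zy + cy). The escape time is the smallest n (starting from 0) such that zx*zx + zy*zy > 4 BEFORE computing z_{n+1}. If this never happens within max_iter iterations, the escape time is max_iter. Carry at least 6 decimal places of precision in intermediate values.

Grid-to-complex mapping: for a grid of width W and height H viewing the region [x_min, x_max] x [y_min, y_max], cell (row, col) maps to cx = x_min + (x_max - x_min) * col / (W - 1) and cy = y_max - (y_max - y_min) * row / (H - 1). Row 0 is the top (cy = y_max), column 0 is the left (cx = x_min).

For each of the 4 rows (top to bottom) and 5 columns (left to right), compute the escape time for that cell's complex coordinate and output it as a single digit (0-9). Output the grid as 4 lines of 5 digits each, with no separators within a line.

Answer: 33322
34942
59993
99993

Derivation:
(row=0, col=0): c = -1.0600 + 1.1800i → escape time 3
(row=0, col=1): c = -0.5900 + 1.1800i → escape time 3
(row=0, col=2): c = -0.1200 + 1.1800i → escape time 3
(row=0, col=3): c = 0.3500 + 1.1800i → escape time 2
(row=0, col=4): c = 0.8200 + 1.1800i → escape time 2
(row=1, col=0): c = -1.0600 + 0.8667i → escape time 3
(row=1, col=1): c = -0.5900 + 0.8667i → escape time 4
(row=1, col=2): c = -0.1200 + 0.8667i → escape time 9
(row=1, col=3): c = 0.3500 + 0.8667i → escape time 4
(row=1, col=4): c = 0.8200 + 0.8667i → escape time 2
(row=2, col=0): c = -1.0600 + 0.5533i → escape time 5
(row=2, col=1): c = -0.5900 + 0.5533i → escape time 9
(row=2, col=2): c = -0.1200 + 0.5533i → escape time 9
(row=2, col=3): c = 0.3500 + 0.5533i → escape time 9
(row=2, col=4): c = 0.8200 + 0.5533i → escape time 3
(row=3, col=0): c = -1.0600 + 0.2400i → escape time 9
(row=3, col=1): c = -0.5900 + 0.2400i → escape time 9
(row=3, col=2): c = -0.1200 + 0.2400i → escape time 9
(row=3, col=3): c = 0.3500 + 0.2400i → escape time 9
(row=3, col=4): c = 0.8200 + 0.2400i → escape time 3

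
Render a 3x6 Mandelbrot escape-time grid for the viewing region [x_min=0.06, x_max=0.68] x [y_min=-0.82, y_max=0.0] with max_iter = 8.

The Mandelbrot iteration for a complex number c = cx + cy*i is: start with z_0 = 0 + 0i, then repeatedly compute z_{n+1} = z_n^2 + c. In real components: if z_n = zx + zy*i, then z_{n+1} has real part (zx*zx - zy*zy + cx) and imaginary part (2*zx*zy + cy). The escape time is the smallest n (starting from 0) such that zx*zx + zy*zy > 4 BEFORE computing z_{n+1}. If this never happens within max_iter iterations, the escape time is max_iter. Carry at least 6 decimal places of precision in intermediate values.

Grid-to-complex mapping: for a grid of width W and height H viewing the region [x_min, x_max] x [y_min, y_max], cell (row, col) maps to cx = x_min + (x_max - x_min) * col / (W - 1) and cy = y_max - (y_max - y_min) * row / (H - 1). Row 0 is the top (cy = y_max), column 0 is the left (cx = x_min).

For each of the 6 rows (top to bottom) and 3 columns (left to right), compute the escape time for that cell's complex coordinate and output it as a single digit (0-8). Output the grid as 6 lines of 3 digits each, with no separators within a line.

(row=0, col=0): c = 0.0600 + 0.0000i → escape time 8
(row=0, col=1): c = 0.3700 + 0.0000i → escape time 7
(row=0, col=2): c = 0.6800 + 0.0000i → escape time 4
(row=1, col=0): c = 0.0600 + -0.1640i → escape time 8
(row=1, col=1): c = 0.3700 + -0.1640i → escape time 8
(row=1, col=2): c = 0.6800 + -0.1640i → escape time 3
(row=2, col=0): c = 0.0600 + -0.3280i → escape time 8
(row=2, col=1): c = 0.3700 + -0.3280i → escape time 8
(row=2, col=2): c = 0.6800 + -0.3280i → escape time 3
(row=3, col=0): c = 0.0600 + -0.4920i → escape time 8
(row=3, col=1): c = 0.3700 + -0.4920i → escape time 8
(row=3, col=2): c = 0.6800 + -0.4920i → escape time 3
(row=4, col=0): c = 0.0600 + -0.6560i → escape time 8
(row=4, col=1): c = 0.3700 + -0.6560i → escape time 8
(row=4, col=2): c = 0.6800 + -0.6560i → escape time 3
(row=5, col=0): c = 0.0600 + -0.8200i → escape time 7
(row=5, col=1): c = 0.3700 + -0.8200i → escape time 4
(row=5, col=2): c = 0.6800 + -0.8200i → escape time 3

Answer: 874
883
883
883
883
743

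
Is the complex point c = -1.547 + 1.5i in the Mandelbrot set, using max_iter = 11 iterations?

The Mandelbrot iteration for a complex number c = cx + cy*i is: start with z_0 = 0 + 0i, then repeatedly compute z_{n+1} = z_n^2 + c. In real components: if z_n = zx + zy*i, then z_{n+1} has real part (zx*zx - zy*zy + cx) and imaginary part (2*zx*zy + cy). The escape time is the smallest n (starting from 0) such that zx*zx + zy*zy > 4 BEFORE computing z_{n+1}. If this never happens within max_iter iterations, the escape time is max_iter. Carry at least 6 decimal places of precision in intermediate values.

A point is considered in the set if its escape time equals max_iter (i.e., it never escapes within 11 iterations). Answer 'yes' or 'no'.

Answer: no

Derivation:
z_0 = 0 + 0i, c = -1.5470 + 1.5000i
Iter 1: z = -1.5470 + 1.5000i, |z|^2 = 4.6432
Escaped at iteration 1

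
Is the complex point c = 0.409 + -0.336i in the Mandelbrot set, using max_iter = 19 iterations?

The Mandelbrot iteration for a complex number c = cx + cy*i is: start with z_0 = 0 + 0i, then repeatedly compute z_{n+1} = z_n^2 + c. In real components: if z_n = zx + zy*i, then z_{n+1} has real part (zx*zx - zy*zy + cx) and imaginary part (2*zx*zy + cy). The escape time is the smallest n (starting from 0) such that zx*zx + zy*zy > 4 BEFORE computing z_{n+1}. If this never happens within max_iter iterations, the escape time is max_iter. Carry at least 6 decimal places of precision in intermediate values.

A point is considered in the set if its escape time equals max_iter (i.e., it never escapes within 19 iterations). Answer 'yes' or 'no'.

Answer: yes

Derivation:
z_0 = 0 + 0i, c = 0.4090 + -0.3360i
Iter 1: z = 0.4090 + -0.3360i, |z|^2 = 0.2802
Iter 2: z = 0.4634 + -0.6108i, |z|^2 = 0.5879
Iter 3: z = 0.2506 + -0.9021i, |z|^2 = 0.8766
Iter 4: z = -0.3420 + -0.7881i, |z|^2 = 0.7381
Iter 5: z = -0.0952 + 0.2031i, |z|^2 = 0.0503
Iter 6: z = 0.3768 + -0.3747i, |z|^2 = 0.2823
Iter 7: z = 0.4106 + -0.6183i, |z|^2 = 0.5510
Iter 8: z = 0.1953 + -0.8438i, |z|^2 = 0.7501
Iter 9: z = -0.2649 + -0.6655i, |z|^2 = 0.5131
Iter 10: z = 0.0363 + 0.0166i, |z|^2 = 0.0016
Iter 11: z = 0.4100 + -0.3348i, |z|^2 = 0.2802
Iter 12: z = 0.4650 + -0.6106i, |z|^2 = 0.5891
Iter 13: z = 0.2525 + -0.9039i, |z|^2 = 0.8807
Iter 14: z = -0.3442 + -0.7924i, |z|^2 = 0.7464
Iter 15: z = -0.1004 + 0.2096i, |z|^2 = 0.0540
Iter 16: z = 0.3752 + -0.3781i, |z|^2 = 0.2837
Iter 17: z = 0.4068 + -0.6197i, |z|^2 = 0.5495
Iter 18: z = 0.1905 + -0.8402i, |z|^2 = 0.7422
Did not escape in 19 iterations → in set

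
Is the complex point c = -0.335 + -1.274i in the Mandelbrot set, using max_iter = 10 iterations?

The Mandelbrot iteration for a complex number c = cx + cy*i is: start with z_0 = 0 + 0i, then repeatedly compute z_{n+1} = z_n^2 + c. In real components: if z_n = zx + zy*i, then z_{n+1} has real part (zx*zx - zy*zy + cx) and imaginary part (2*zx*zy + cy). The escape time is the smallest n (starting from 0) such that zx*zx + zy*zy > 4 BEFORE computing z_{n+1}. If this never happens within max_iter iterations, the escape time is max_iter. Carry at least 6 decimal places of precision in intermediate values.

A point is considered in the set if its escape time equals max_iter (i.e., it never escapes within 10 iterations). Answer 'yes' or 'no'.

z_0 = 0 + 0i, c = -0.3350 + -1.2740i
Iter 1: z = -0.3350 + -1.2740i, |z|^2 = 1.7353
Iter 2: z = -1.8459 + -0.4204i, |z|^2 = 3.5839
Iter 3: z = 2.8954 + 0.2781i, |z|^2 = 8.4607
Escaped at iteration 3

Answer: no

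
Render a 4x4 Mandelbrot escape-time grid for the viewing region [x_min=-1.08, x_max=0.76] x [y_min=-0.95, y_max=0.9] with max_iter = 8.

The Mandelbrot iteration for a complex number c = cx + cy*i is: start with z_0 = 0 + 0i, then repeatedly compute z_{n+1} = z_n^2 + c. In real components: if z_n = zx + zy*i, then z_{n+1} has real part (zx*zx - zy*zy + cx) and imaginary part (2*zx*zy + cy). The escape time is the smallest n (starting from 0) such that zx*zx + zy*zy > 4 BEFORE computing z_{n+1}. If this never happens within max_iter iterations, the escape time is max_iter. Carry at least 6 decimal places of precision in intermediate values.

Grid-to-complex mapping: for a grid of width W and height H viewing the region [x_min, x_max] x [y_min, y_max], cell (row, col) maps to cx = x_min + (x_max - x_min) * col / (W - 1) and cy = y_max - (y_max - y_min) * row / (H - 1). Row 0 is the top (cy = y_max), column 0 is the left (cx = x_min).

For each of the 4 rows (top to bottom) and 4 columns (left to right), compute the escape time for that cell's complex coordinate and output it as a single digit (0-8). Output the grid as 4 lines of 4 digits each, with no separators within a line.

(row=0, col=0): c = -1.0800 + 0.9000i → escape time 3
(row=0, col=1): c = -0.4667 + 0.9000i → escape time 4
(row=0, col=2): c = 0.1467 + 0.9000i → escape time 5
(row=0, col=3): c = 0.7600 + 0.9000i → escape time 2
(row=1, col=0): c = -1.0800 + 0.2833i → escape time 8
(row=1, col=1): c = -0.4667 + 0.2833i → escape time 8
(row=1, col=2): c = 0.1467 + 0.2833i → escape time 8
(row=1, col=3): c = 0.7600 + 0.2833i → escape time 3
(row=2, col=0): c = -1.0800 + -0.3333i → escape time 8
(row=2, col=1): c = -0.4667 + -0.3333i → escape time 8
(row=2, col=2): c = 0.1467 + -0.3333i → escape time 8
(row=2, col=3): c = 0.7600 + -0.3333i → escape time 3
(row=3, col=0): c = -1.0800 + -0.9500i → escape time 3
(row=3, col=1): c = -0.4667 + -0.9500i → escape time 4
(row=3, col=2): c = 0.1467 + -0.9500i → escape time 4
(row=3, col=3): c = 0.7600 + -0.9500i → escape time 2

Answer: 3452
8883
8883
3442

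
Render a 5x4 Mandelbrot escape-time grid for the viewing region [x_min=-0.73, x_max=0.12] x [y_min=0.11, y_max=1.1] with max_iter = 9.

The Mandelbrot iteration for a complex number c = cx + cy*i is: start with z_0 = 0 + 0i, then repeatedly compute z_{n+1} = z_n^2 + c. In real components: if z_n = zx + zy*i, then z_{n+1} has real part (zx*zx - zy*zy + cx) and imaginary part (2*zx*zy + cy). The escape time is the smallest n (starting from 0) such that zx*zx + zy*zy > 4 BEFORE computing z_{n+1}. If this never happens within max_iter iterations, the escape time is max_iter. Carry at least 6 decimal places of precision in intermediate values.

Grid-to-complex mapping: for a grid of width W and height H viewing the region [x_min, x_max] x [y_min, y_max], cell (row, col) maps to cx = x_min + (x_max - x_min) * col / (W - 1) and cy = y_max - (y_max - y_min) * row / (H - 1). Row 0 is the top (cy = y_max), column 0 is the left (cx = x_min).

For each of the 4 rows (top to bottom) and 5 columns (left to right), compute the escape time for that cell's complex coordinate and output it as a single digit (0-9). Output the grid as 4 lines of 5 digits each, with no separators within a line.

(row=0, col=0): c = -0.7300 + 1.1000i → escape time 3
(row=0, col=1): c = -0.5175 + 1.1000i → escape time 3
(row=0, col=2): c = -0.3050 + 1.1000i → escape time 4
(row=0, col=3): c = -0.0925 + 1.1000i → escape time 5
(row=0, col=4): c = 0.1200 + 1.1000i → escape time 4
(row=1, col=0): c = -0.7300 + 0.7700i → escape time 4
(row=1, col=1): c = -0.5175 + 0.7700i → escape time 6
(row=1, col=2): c = -0.3050 + 0.7700i → escape time 8
(row=1, col=3): c = -0.0925 + 0.7700i → escape time 9
(row=1, col=4): c = 0.1200 + 0.7700i → escape time 6
(row=2, col=0): c = -0.7300 + 0.4400i → escape time 8
(row=2, col=1): c = -0.5175 + 0.4400i → escape time 9
(row=2, col=2): c = -0.3050 + 0.4400i → escape time 9
(row=2, col=3): c = -0.0925 + 0.4400i → escape time 9
(row=2, col=4): c = 0.1200 + 0.4400i → escape time 9
(row=3, col=0): c = -0.7300 + 0.1100i → escape time 9
(row=3, col=1): c = -0.5175 + 0.1100i → escape time 9
(row=3, col=2): c = -0.3050 + 0.1100i → escape time 9
(row=3, col=3): c = -0.0925 + 0.1100i → escape time 9
(row=3, col=4): c = 0.1200 + 0.1100i → escape time 9

Answer: 33454
46896
89999
99999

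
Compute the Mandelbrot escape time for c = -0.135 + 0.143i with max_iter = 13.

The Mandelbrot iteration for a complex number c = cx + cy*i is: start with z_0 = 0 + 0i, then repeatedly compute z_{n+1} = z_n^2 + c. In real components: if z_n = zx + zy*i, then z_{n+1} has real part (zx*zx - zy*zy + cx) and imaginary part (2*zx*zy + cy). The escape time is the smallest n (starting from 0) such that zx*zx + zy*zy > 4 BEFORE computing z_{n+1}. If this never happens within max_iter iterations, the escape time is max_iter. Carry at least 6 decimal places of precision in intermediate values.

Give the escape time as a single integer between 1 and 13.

Answer: 13

Derivation:
z_0 = 0 + 0i, c = -0.1350 + 0.1430i
Iter 1: z = -0.1350 + 0.1430i, |z|^2 = 0.0387
Iter 2: z = -0.1372 + 0.1044i, |z|^2 = 0.0297
Iter 3: z = -0.1271 + 0.1144i, |z|^2 = 0.0292
Iter 4: z = -0.1319 + 0.1139i, |z|^2 = 0.0304
Iter 5: z = -0.1306 + 0.1129i, |z|^2 = 0.0298
Iter 6: z = -0.1307 + 0.1135i, |z|^2 = 0.0300
Iter 7: z = -0.1308 + 0.1133i, |z|^2 = 0.0300
Iter 8: z = -0.1307 + 0.1134i, |z|^2 = 0.0299
Iter 9: z = -0.1308 + 0.1134i, |z|^2 = 0.0299
Iter 10: z = -0.1308 + 0.1134i, |z|^2 = 0.0299
Iter 11: z = -0.1308 + 0.1134i, |z|^2 = 0.0299
Iter 12: z = -0.1308 + 0.1134i, |z|^2 = 0.0299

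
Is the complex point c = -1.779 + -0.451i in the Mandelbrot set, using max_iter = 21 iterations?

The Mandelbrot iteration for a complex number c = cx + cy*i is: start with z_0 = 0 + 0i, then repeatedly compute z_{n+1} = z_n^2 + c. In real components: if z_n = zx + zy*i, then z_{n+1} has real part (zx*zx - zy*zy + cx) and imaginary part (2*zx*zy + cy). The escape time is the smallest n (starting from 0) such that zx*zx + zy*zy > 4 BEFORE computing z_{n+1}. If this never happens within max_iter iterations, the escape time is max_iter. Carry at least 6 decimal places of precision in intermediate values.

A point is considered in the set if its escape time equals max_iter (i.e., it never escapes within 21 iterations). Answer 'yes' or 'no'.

z_0 = 0 + 0i, c = -1.7790 + -0.4510i
Iter 1: z = -1.7790 + -0.4510i, |z|^2 = 3.3682
Iter 2: z = 1.1824 + 1.1537i, |z|^2 = 2.7291
Iter 3: z = -1.7118 + 2.2773i, |z|^2 = 8.1161
Escaped at iteration 3

Answer: no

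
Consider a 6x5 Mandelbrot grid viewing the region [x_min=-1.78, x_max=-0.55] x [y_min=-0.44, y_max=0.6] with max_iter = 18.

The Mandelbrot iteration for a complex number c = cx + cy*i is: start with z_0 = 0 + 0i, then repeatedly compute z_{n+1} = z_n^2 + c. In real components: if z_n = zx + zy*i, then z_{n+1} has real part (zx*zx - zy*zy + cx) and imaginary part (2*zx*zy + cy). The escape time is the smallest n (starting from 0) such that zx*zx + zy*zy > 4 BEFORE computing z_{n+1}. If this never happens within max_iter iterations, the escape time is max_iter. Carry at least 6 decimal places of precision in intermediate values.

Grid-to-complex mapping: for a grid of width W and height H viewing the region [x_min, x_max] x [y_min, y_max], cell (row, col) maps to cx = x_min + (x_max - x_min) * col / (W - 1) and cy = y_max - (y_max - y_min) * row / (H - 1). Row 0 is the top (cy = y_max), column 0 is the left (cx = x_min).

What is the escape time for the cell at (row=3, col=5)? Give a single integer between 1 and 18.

z_0 = 0 + 0i, c = -0.5500 + -0.1800i
Iter 1: z = -0.5500 + -0.1800i, |z|^2 = 0.3349
Iter 2: z = -0.2799 + 0.0180i, |z|^2 = 0.0787
Iter 3: z = -0.4720 + -0.1901i, |z|^2 = 0.2589
Iter 4: z = -0.3634 + -0.0006i, |z|^2 = 0.1320
Iter 5: z = -0.4180 + -0.1796i, |z|^2 = 0.2069
Iter 6: z = -0.4076 + -0.0299i, |z|^2 = 0.1670
Iter 7: z = -0.3848 + -0.1556i, |z|^2 = 0.1723
Iter 8: z = -0.4262 + -0.0602i, |z|^2 = 0.1852
Iter 9: z = -0.3720 + -0.1287i, |z|^2 = 0.1550
Iter 10: z = -0.4282 + -0.0843i, |z|^2 = 0.1904
Iter 11: z = -0.3738 + -0.1078i, |z|^2 = 0.1513
Iter 12: z = -0.4219 + -0.0994i, |z|^2 = 0.1879
Iter 13: z = -0.3819 + -0.0961i, |z|^2 = 0.1551
Iter 14: z = -0.4134 + -0.1066i, |z|^2 = 0.1823
Iter 15: z = -0.3904 + -0.0919i, |z|^2 = 0.1609
Iter 16: z = -0.4060 + -0.1083i, |z|^2 = 0.1766
Iter 17: z = -0.3969 + -0.0921i, |z|^2 = 0.1660

Answer: 18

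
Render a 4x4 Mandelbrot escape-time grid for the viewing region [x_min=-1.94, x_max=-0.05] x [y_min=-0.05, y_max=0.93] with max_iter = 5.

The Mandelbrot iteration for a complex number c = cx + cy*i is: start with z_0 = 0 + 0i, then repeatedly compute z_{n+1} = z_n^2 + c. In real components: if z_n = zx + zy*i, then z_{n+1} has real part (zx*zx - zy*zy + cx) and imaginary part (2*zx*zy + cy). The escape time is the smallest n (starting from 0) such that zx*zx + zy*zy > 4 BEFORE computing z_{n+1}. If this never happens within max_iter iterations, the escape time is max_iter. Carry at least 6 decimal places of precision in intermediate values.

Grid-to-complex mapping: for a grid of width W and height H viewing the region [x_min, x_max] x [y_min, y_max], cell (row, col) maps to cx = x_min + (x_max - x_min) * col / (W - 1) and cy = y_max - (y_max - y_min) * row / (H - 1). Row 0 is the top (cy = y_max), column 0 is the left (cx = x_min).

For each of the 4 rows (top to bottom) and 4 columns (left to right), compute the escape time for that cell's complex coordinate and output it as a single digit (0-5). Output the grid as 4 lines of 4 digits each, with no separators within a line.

Answer: 1345
1355
3555
5555

Derivation:
(row=0, col=0): c = -1.9400 + 0.9300i → escape time 1
(row=0, col=1): c = -1.3100 + 0.9300i → escape time 3
(row=0, col=2): c = -0.6800 + 0.9300i → escape time 4
(row=0, col=3): c = -0.0500 + 0.9300i → escape time 5
(row=1, col=0): c = -1.9400 + 0.6033i → escape time 1
(row=1, col=1): c = -1.3100 + 0.6033i → escape time 3
(row=1, col=2): c = -0.6800 + 0.6033i → escape time 5
(row=1, col=3): c = -0.0500 + 0.6033i → escape time 5
(row=2, col=0): c = -1.9400 + 0.2767i → escape time 3
(row=2, col=1): c = -1.3100 + 0.2767i → escape time 5
(row=2, col=2): c = -0.6800 + 0.2767i → escape time 5
(row=2, col=3): c = -0.0500 + 0.2767i → escape time 5
(row=3, col=0): c = -1.9400 + -0.0500i → escape time 5
(row=3, col=1): c = -1.3100 + -0.0500i → escape time 5
(row=3, col=2): c = -0.6800 + -0.0500i → escape time 5
(row=3, col=3): c = -0.0500 + -0.0500i → escape time 5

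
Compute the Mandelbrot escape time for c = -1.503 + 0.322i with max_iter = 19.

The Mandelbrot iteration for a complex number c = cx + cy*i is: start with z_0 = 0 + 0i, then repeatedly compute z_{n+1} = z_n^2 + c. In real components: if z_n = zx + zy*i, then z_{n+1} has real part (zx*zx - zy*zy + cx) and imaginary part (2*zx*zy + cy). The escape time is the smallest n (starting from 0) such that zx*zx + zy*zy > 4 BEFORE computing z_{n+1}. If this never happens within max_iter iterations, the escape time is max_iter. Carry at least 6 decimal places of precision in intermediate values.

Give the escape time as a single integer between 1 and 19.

z_0 = 0 + 0i, c = -1.5030 + 0.3220i
Iter 1: z = -1.5030 + 0.3220i, |z|^2 = 2.3627
Iter 2: z = 0.6523 + -0.6459i, |z|^2 = 0.8428
Iter 3: z = -1.4947 + -0.5207i, |z|^2 = 2.5053
Iter 4: z = 0.4600 + 1.8786i, |z|^2 = 3.7408
Iter 5: z = -4.8207 + 2.0503i, |z|^2 = 27.4423
Escaped at iteration 5

Answer: 5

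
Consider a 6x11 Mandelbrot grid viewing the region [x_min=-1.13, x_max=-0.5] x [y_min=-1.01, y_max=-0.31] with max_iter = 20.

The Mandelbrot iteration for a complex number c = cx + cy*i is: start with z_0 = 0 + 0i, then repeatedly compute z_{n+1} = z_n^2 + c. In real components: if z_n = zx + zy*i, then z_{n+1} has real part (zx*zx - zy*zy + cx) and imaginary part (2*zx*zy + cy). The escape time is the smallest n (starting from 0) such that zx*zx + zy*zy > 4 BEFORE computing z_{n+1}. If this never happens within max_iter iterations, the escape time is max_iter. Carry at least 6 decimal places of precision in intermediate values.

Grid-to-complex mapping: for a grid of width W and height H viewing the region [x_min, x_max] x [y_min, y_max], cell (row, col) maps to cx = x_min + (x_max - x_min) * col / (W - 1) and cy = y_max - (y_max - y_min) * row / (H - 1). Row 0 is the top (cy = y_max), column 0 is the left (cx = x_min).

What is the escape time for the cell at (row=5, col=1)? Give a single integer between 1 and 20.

Answer: 4

Derivation:
z_0 = 0 + 0i, c = -1.0040 + -0.6600i
Iter 1: z = -1.0040 + -0.6600i, |z|^2 = 1.4436
Iter 2: z = -0.4316 + 0.6653i, |z|^2 = 0.6289
Iter 3: z = -1.2603 + -1.2342i, |z|^2 = 3.1118
Iter 4: z = -0.9389 + 2.4511i, |z|^2 = 6.8896
Escaped at iteration 4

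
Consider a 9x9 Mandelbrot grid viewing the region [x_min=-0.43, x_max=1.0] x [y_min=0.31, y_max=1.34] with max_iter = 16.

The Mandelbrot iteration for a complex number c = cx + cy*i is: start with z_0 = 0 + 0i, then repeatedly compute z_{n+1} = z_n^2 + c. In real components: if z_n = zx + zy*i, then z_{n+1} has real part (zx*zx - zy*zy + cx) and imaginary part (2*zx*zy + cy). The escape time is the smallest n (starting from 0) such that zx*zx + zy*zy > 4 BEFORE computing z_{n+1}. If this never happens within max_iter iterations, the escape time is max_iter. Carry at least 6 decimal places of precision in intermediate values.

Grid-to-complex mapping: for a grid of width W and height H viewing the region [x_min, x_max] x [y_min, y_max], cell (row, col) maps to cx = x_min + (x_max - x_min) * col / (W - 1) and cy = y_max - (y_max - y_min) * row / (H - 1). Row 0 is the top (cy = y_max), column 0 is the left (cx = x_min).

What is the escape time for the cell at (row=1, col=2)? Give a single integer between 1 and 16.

z_0 = 0 + 0i, c = -0.0725 + 1.2113i
Iter 1: z = -0.0725 + 1.2113i, |z|^2 = 1.4724
Iter 2: z = -1.5344 + 1.0356i, |z|^2 = 3.4268
Iter 3: z = 1.2093 + -1.9668i, |z|^2 = 5.3307
Escaped at iteration 3

Answer: 3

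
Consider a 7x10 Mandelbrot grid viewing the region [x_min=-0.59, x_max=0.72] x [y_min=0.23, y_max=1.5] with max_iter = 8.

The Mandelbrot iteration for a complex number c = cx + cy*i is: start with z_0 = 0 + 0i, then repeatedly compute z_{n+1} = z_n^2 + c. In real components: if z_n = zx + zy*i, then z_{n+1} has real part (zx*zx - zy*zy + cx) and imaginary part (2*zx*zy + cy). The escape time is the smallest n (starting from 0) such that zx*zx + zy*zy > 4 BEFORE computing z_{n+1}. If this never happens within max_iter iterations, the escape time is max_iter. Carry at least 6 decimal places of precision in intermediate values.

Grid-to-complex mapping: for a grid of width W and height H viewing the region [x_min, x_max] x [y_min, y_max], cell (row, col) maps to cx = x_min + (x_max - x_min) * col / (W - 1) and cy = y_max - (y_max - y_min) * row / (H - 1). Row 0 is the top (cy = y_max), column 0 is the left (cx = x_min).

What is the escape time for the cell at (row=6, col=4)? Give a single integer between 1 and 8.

z_0 = 0 + 0i, c = 0.2833 + 0.6533i
Iter 1: z = 0.2833 + 0.6533i, |z|^2 = 0.5071
Iter 2: z = -0.0632 + 1.0236i, |z|^2 = 1.0517
Iter 3: z = -0.7603 + 0.5239i, |z|^2 = 0.8526
Iter 4: z = 0.5870 + -0.1433i, |z|^2 = 0.3651
Iter 5: z = 0.6073 + 0.4851i, |z|^2 = 0.6042
Iter 6: z = 0.4169 + 1.2425i, |z|^2 = 1.7177
Iter 7: z = -1.0868 + 1.6894i, |z|^2 = 4.0350
Escaped at iteration 7

Answer: 7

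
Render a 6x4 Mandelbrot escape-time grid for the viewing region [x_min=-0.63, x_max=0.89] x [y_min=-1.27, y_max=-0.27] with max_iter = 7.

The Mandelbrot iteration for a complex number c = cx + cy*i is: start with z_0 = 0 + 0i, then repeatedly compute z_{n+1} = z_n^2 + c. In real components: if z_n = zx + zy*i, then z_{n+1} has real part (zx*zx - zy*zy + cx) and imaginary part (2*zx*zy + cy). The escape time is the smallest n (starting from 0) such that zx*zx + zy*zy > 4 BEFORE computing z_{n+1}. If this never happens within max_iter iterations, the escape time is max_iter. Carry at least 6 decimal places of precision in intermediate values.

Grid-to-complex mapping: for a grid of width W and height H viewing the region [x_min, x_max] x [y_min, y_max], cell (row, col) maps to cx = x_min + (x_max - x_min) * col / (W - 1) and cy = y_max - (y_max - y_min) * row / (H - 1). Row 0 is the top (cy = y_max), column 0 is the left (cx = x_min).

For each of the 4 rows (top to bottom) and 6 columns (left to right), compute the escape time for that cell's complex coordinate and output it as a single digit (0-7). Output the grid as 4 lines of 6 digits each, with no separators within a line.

(row=0, col=0): c = -0.6300 + -0.2700i → escape time 7
(row=0, col=1): c = -0.3260 + -0.2700i → escape time 7
(row=0, col=2): c = -0.0220 + -0.2700i → escape time 7
(row=0, col=3): c = 0.2820 + -0.2700i → escape time 7
(row=0, col=4): c = 0.5860 + -0.2700i → escape time 4
(row=0, col=5): c = 0.8900 + -0.2700i → escape time 3
(row=1, col=0): c = -0.6300 + -0.6033i → escape time 7
(row=1, col=1): c = -0.3260 + -0.6033i → escape time 7
(row=1, col=2): c = -0.0220 + -0.6033i → escape time 7
(row=1, col=3): c = 0.2820 + -0.6033i → escape time 7
(row=1, col=4): c = 0.5860 + -0.6033i → escape time 3
(row=1, col=5): c = 0.8900 + -0.6033i → escape time 2
(row=2, col=0): c = -0.6300 + -0.9367i → escape time 4
(row=2, col=1): c = -0.3260 + -0.9367i → escape time 5
(row=2, col=2): c = -0.0220 + -0.9367i → escape time 7
(row=2, col=3): c = 0.2820 + -0.9367i → escape time 4
(row=2, col=4): c = 0.5860 + -0.9367i → escape time 2
(row=2, col=5): c = 0.8900 + -0.9367i → escape time 2
(row=3, col=0): c = -0.6300 + -1.2700i → escape time 3
(row=3, col=1): c = -0.3260 + -1.2700i → escape time 3
(row=3, col=2): c = -0.0220 + -1.2700i → escape time 2
(row=3, col=3): c = 0.2820 + -1.2700i → escape time 2
(row=3, col=4): c = 0.5860 + -1.2700i → escape time 2
(row=3, col=5): c = 0.8900 + -1.2700i → escape time 2

Answer: 777743
777732
457422
332222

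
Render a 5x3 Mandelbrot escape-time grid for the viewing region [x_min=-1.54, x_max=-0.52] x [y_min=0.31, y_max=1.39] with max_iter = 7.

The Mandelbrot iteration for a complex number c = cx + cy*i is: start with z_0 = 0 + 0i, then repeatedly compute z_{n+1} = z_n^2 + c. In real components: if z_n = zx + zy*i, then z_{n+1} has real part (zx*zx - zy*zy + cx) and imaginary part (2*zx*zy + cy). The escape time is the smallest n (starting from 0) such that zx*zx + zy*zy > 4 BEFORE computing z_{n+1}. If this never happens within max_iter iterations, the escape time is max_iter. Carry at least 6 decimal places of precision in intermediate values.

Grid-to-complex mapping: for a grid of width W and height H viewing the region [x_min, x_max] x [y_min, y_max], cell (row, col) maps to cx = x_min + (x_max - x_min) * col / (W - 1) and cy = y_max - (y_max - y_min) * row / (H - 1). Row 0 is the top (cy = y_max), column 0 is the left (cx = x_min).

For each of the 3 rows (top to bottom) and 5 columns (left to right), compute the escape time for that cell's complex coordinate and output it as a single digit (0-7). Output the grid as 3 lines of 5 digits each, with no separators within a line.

Answer: 12222
33344
47777

Derivation:
(row=0, col=0): c = -1.5400 + 1.3900i → escape time 1
(row=0, col=1): c = -1.2850 + 1.3900i → escape time 2
(row=0, col=2): c = -1.0300 + 1.3900i → escape time 2
(row=0, col=3): c = -0.7750 + 1.3900i → escape time 2
(row=0, col=4): c = -0.5200 + 1.3900i → escape time 2
(row=1, col=0): c = -1.5400 + 0.8500i → escape time 3
(row=1, col=1): c = -1.2850 + 0.8500i → escape time 3
(row=1, col=2): c = -1.0300 + 0.8500i → escape time 3
(row=1, col=3): c = -0.7750 + 0.8500i → escape time 4
(row=1, col=4): c = -0.5200 + 0.8500i → escape time 4
(row=2, col=0): c = -1.5400 + 0.3100i → escape time 4
(row=2, col=1): c = -1.2850 + 0.3100i → escape time 7
(row=2, col=2): c = -1.0300 + 0.3100i → escape time 7
(row=2, col=3): c = -0.7750 + 0.3100i → escape time 7
(row=2, col=4): c = -0.5200 + 0.3100i → escape time 7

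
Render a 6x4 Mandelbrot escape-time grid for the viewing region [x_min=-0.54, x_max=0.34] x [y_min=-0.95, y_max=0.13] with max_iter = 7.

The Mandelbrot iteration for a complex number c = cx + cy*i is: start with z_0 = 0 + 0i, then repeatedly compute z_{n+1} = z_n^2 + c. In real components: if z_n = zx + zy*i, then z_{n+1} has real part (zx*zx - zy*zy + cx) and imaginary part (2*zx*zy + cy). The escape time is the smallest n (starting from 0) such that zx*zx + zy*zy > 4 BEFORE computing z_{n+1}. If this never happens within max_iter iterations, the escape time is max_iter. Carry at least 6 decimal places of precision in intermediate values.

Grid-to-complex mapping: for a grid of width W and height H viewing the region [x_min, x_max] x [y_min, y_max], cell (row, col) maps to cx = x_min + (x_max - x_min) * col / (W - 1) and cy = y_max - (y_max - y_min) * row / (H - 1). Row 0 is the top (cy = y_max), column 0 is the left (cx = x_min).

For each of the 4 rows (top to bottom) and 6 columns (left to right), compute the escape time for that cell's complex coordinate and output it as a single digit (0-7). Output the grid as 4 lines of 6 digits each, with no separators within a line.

Answer: 777777
777777
777777
457743

Derivation:
(row=0, col=0): c = -0.5400 + 0.1300i → escape time 7
(row=0, col=1): c = -0.3640 + 0.1300i → escape time 7
(row=0, col=2): c = -0.1880 + 0.1300i → escape time 7
(row=0, col=3): c = -0.0120 + 0.1300i → escape time 7
(row=0, col=4): c = 0.1640 + 0.1300i → escape time 7
(row=0, col=5): c = 0.3400 + 0.1300i → escape time 7
(row=1, col=0): c = -0.5400 + -0.2300i → escape time 7
(row=1, col=1): c = -0.3640 + -0.2300i → escape time 7
(row=1, col=2): c = -0.1880 + -0.2300i → escape time 7
(row=1, col=3): c = -0.0120 + -0.2300i → escape time 7
(row=1, col=4): c = 0.1640 + -0.2300i → escape time 7
(row=1, col=5): c = 0.3400 + -0.2300i → escape time 7
(row=2, col=0): c = -0.5400 + -0.5900i → escape time 7
(row=2, col=1): c = -0.3640 + -0.5900i → escape time 7
(row=2, col=2): c = -0.1880 + -0.5900i → escape time 7
(row=2, col=3): c = -0.0120 + -0.5900i → escape time 7
(row=2, col=4): c = 0.1640 + -0.5900i → escape time 7
(row=2, col=5): c = 0.3400 + -0.5900i → escape time 7
(row=3, col=0): c = -0.5400 + -0.9500i → escape time 4
(row=3, col=1): c = -0.3640 + -0.9500i → escape time 5
(row=3, col=2): c = -0.1880 + -0.9500i → escape time 7
(row=3, col=3): c = -0.0120 + -0.9500i → escape time 7
(row=3, col=4): c = 0.1640 + -0.9500i → escape time 4
(row=3, col=5): c = 0.3400 + -0.9500i → escape time 3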